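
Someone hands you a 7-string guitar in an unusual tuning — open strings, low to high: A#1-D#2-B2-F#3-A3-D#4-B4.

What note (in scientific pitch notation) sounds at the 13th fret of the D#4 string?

Each fret is one semitone, so D#4 + 13 = E5.

E5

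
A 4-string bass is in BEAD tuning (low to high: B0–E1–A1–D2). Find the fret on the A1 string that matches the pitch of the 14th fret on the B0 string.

B0 at fret 14 is B0 + 14 semitones = C#2.
The open A1 string is 10 semitones above the open B0, so the same pitch on the A1 string lies at fret 14 − 10 = 4.

4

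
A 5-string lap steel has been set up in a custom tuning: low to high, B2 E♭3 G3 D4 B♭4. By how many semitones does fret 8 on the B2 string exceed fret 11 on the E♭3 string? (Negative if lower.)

-7 semitones

B2 at fret 8 → G3 (MIDI 55); E♭3 at fret 11 → D4 (MIDI 62).
55 − 62 = -7, so the two pitches are 7 semitones apart.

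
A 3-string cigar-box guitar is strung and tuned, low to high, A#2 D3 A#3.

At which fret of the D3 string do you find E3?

E3 is 2 semitones above the open D3 (D–D#–E), so it sits at fret 2.

2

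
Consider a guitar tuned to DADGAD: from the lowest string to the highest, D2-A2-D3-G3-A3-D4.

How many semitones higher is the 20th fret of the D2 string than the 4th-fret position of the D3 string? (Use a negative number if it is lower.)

D2 at fret 20 → A♯3 (MIDI 58); D3 at fret 4 → F♯3 (MIDI 54).
58 − 54 = 4, so the two pitches are 4 semitones apart.

4 semitones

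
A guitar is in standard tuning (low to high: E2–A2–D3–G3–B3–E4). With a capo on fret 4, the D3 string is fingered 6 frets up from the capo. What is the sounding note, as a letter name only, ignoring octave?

C

The capo raises the open D3 by 4 semitones to F#3; fretting 6 more gives D3 + 4 + 6 = D3 + 10 semitones, landing on C.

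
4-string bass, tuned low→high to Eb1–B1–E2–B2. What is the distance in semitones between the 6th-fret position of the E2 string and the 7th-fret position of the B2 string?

8 semitones

E2 at fret 6 → Bb2 (MIDI 46); B2 at fret 7 → Gb3 (MIDI 54).
46 − 54 = -8, so the two pitches are 8 semitones apart, with Gb3 the higher.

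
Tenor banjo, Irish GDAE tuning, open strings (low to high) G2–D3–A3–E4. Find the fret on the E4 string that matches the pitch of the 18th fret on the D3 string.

4

Fret 18 on D3 is MIDI 50 + 18 = 68 (G♯4). On the E4 string (open MIDI 64), that pitch is 68 − 64 = fret 4.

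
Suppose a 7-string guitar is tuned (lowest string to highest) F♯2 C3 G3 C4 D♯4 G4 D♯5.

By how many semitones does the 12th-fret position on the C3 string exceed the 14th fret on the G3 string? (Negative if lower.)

-9 semitones

C3 at fret 12 → C4 (MIDI 60); G3 at fret 14 → A4 (MIDI 69).
60 − 69 = -9, so the two pitches are 9 semitones apart.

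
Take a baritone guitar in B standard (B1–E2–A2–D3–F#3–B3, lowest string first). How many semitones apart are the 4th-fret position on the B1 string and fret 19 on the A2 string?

25 semitones

B1 at fret 4 → D#2 (MIDI 39); A2 at fret 19 → E4 (MIDI 64).
39 − 64 = -25, so the two pitches are 25 semitones apart, with E4 the higher.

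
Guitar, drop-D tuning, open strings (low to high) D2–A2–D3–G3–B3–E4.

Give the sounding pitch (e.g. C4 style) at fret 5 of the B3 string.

The open B3 string plus 5 semitones: B–C–C#–D–D#–E.
The walk passes from B into C once, so the octave number goes from 3 to 4.

E4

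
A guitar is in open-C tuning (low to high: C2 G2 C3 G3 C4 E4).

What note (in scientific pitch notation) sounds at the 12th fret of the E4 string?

E5

Each fret is one semitone, so E4 + 12 = E5.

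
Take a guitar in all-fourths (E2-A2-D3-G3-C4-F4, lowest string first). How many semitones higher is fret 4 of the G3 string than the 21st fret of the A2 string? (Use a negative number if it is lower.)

-7 semitones

G3 at fret 4 → B3 (MIDI 59); A2 at fret 21 → F#4 (MIDI 66).
59 − 66 = -7, so the two pitches are 7 semitones apart.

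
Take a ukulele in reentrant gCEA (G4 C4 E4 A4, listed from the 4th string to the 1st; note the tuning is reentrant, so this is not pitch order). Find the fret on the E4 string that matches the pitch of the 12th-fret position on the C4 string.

8

Fret 12 on C4 is MIDI 60 + 12 = 72 (C5). On the E4 string (open MIDI 64), that pitch is 72 − 64 = fret 8.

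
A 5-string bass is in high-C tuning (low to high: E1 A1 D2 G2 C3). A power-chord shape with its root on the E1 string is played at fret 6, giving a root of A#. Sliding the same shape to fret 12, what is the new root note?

E

Moving from fret 6 to fret 12 shifts the root by 6 semitones.
A# up 6 semitones is E.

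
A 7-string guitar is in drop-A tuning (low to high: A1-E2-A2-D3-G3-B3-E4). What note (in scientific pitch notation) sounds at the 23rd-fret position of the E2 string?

Each fret is one semitone, so E2 + 23 = D♯4.
(Equivalently spelled E♭4.)

D♯4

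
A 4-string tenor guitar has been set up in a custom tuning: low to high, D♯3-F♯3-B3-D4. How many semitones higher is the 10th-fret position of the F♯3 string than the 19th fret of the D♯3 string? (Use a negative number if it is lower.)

-6 semitones

F♯3 at fret 10 → E4 (MIDI 64); D♯3 at fret 19 → A♯4 (MIDI 70).
64 − 70 = -6, so the two pitches are 6 semitones apart.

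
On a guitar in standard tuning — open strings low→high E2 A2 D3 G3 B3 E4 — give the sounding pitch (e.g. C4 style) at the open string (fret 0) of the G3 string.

Fret 0 is the open string itself, so the pitch is just G3.

G3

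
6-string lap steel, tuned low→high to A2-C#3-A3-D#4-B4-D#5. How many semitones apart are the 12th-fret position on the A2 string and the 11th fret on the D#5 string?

29 semitones

A2 at fret 12 → A3 (MIDI 57); D#5 at fret 11 → D6 (MIDI 86).
57 − 86 = -29, so the two pitches are 29 semitones apart, with D6 the higher.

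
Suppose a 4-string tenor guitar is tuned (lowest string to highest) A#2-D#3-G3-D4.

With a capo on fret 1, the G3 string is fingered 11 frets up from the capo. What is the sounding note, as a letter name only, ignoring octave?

The capo raises the open G3 by 1 semitone to G#3; fretting 11 more gives G3 + 1 + 11 = G3 + 12 semitones, landing on G.

G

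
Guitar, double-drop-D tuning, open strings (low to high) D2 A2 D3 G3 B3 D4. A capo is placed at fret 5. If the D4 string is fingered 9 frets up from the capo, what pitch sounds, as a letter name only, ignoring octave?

The capo raises the open D4 by 5 semitones to G4; fretting 9 more gives D4 + 5 + 9 = D4 + 14 semitones, landing on E.

E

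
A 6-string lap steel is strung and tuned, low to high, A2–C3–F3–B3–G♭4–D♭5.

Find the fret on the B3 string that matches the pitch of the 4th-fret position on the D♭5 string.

Fret 4 on D♭5 is MIDI 73 + 4 = 77 (F5). On the B3 string (open MIDI 59), that pitch is 77 − 59 = fret 18.

18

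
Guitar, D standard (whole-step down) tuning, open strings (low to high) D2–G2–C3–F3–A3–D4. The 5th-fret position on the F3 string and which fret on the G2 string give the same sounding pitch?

F3 at fret 5 is F3 + 5 semitones = A#3.
The open G2 string is 10 semitones below the open F3, so the same pitch on the G2 string lies at fret 5 + 10 = 15.

15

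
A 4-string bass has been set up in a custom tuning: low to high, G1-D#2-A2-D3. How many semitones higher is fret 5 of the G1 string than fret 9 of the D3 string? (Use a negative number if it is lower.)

-23 semitones

G1 at fret 5 → C2 (MIDI 36); D3 at fret 9 → B3 (MIDI 59).
36 − 59 = -23, so the two pitches are 23 semitones apart.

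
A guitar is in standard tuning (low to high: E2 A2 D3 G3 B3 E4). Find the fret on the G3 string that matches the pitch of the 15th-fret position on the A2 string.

5

A2 at fret 15 is A2 + 15 semitones = C4.
The open G3 string is 10 semitones above the open A2, so the same pitch on the G3 string lies at fret 15 − 10 = 5.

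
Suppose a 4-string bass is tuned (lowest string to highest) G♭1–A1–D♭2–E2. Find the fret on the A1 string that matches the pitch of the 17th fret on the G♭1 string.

14

G♭1 at fret 17 is G♭1 + 17 semitones = B2.
The open A1 string is 3 semitones above the open G♭1, so the same pitch on the A1 string lies at fret 17 − 3 = 14.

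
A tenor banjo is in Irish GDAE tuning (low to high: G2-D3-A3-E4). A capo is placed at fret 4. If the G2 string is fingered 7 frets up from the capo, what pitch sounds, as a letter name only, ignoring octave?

The capo raises the open G2 by 4 semitones to B2; fretting 7 more gives G2 + 4 + 7 = G2 + 11 semitones, landing on F#.

F#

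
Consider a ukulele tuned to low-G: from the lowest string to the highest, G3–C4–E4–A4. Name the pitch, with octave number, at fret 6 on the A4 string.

D♯5

Each fret is one semitone, so A4 + 6 = D♯5.
(Equivalently spelled E♭5.)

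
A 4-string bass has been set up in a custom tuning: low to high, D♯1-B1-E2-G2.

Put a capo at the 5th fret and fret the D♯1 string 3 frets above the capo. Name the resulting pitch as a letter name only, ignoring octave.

B

The capo raises the open D♯1 by 5 semitones to G♯1; fretting 3 more gives D♯1 + 5 + 3 = D♯1 + 8 semitones, landing on B.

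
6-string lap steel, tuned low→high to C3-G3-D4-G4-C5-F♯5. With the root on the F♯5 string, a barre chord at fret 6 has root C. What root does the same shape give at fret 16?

Moving from fret 6 to fret 16 shifts the root by 10 semitones.
C up 10 semitones is A♯.

A♯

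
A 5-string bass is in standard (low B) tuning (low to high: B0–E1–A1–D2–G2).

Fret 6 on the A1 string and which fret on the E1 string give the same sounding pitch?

A1 at fret 6 is A1 + 6 semitones = D♯2.
The open E1 string is 5 semitones below the open A1, so the same pitch on the E1 string lies at fret 6 + 5 = 11.

11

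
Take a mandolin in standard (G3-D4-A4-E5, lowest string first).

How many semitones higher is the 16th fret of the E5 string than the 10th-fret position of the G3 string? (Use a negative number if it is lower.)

E5 at fret 16 → G#6 (MIDI 92); G3 at fret 10 → F4 (MIDI 65).
92 − 65 = 27, so the two pitches are 27 semitones apart.

27 semitones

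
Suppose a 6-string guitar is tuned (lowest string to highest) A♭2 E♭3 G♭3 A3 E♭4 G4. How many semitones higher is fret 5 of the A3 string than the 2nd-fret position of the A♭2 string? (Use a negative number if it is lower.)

16 semitones

A3 at fret 5 → D4 (MIDI 62); A♭2 at fret 2 → B♭2 (MIDI 46).
62 − 46 = 16, so the two pitches are 16 semitones apart.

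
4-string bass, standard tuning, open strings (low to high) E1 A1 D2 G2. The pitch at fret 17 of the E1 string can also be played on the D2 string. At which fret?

7

E1 at fret 17 is E1 + 17 semitones = A2.
The open D2 string is 10 semitones above the open E1, so the same pitch on the D2 string lies at fret 17 − 10 = 7.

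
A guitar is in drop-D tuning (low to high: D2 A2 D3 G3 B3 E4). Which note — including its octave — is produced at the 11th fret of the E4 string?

D#5

E4 is MIDI 64. Adding 11 gives 75, which is D#5.
(Equivalently spelled Eb5.)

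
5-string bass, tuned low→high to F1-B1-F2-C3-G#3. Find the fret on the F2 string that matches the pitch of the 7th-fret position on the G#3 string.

22

Fret 7 on G#3 is MIDI 56 + 7 = 63 (D#4). On the F2 string (open MIDI 41), that pitch is 63 − 41 = fret 22.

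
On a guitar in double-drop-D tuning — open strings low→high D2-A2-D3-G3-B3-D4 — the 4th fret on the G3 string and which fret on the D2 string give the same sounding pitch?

Fret 4 on G3 is MIDI 55 + 4 = 59 (B3). On the D2 string (open MIDI 38), that pitch is 59 − 38 = fret 21.

21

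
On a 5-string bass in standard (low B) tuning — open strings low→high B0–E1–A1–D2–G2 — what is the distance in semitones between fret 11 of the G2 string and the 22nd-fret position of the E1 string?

4 semitones

G2 at fret 11 → F#3 (MIDI 54); E1 at fret 22 → D3 (MIDI 50).
54 − 50 = 4, so the two pitches are 4 semitones apart, with F#3 the higher.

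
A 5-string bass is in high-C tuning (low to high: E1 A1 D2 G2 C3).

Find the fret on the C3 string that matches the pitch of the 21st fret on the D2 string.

D2 at fret 21 is D2 + 21 semitones = B3.
The open C3 string is 10 semitones above the open D2, so the same pitch on the C3 string lies at fret 21 − 10 = 11.

11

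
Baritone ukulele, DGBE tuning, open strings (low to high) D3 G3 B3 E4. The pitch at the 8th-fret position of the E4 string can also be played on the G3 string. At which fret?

17

Fret 8 on E4 is MIDI 64 + 8 = 72 (C5). On the G3 string (open MIDI 55), that pitch is 72 − 55 = fret 17.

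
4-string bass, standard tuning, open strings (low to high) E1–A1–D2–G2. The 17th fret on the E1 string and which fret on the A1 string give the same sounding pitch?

E1 at fret 17 is E1 + 17 semitones = A2.
The open A1 string is 5 semitones above the open E1, so the same pitch on the A1 string lies at fret 17 − 5 = 12.

12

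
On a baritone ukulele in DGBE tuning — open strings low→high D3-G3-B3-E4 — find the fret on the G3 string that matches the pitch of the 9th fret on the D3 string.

4

D3 at fret 9 is D3 + 9 semitones = B3.
The open G3 string is 5 semitones above the open D3, so the same pitch on the G3 string lies at fret 9 − 5 = 4.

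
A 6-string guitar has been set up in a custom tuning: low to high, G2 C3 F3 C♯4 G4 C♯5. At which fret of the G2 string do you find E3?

9

E3 is 9 semitones above the open G2 (G–G#–A–A#–B–C–C#–D–D#–E), so it sits at fret 9.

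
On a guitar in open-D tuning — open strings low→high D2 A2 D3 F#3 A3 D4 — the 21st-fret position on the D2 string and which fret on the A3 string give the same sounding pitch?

Fret 21 on D2 is MIDI 38 + 21 = 59 (B3). On the A3 string (open MIDI 57), that pitch is 59 − 57 = fret 2.

2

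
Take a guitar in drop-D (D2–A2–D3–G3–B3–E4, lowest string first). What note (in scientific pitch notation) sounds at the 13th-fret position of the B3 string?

B3 is MIDI 59. Adding 13 gives 72, which is C5.

C5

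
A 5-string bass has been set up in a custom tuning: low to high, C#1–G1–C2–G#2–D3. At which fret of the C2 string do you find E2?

4

E2 is 4 semitones above the open C2 (C–C#–D–D#–E), so it sits at fret 4.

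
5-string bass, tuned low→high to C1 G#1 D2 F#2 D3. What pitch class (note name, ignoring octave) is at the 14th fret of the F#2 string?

G#

F#2 is MIDI 42. Adding 14 gives 56; 56 mod 12 = 8, i.e. G#.
(Equivalently spelled Ab.)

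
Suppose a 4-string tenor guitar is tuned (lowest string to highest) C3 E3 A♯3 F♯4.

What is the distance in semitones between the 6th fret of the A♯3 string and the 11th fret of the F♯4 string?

A♯3 at fret 6 → E4 (MIDI 64); F♯4 at fret 11 → F5 (MIDI 77).
64 − 77 = -13, so the two pitches are 13 semitones apart, with F5 the higher.

13 semitones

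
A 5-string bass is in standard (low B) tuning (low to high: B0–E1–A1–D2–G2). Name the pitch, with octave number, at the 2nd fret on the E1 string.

Each fret is one semitone, so E1 + 2 = F♯1.
(Equivalently spelled G♭1.)

F♯1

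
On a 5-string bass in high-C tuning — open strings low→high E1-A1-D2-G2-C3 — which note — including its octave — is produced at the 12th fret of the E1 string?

E2

E1 is MIDI 28. Adding 12 gives 40, which is E2.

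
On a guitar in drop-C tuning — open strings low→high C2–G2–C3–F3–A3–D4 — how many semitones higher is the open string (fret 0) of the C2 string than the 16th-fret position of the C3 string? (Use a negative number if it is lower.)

C2 at fret 0 → C2 (MIDI 36); C3 at fret 16 → E4 (MIDI 64).
36 − 64 = -28, so the two pitches are 28 semitones apart.

-28 semitones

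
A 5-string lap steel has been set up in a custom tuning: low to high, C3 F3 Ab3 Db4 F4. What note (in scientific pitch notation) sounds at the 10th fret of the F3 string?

Eb4

The open F3 string plus 10 semitones: F–Gb–G–Ab–…–Db–D–Eb.
The walk passes from B into C once, so the octave number goes from 3 to 4.
(Equivalently spelled D#4.)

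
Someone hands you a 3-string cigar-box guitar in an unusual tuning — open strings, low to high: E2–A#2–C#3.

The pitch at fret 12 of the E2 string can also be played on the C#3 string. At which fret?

3

E2 at fret 12 is E2 + 12 semitones = E3.
The open C#3 string is 9 semitones above the open E2, so the same pitch on the C#3 string lies at fret 12 − 9 = 3.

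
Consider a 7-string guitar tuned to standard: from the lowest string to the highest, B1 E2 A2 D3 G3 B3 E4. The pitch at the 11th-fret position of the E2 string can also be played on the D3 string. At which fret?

1

E2 at fret 11 is E2 + 11 semitones = D♯3.
The open D3 string is 10 semitones above the open E2, so the same pitch on the D3 string lies at fret 11 − 10 = 1.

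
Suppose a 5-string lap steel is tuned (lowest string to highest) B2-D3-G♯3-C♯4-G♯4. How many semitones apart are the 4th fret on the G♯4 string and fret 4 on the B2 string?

G♯4 at fret 4 → C5 (MIDI 72); B2 at fret 4 → D♯3 (MIDI 51).
72 − 51 = 21, so the two pitches are 21 semitones apart, with C5 the higher.

21 semitones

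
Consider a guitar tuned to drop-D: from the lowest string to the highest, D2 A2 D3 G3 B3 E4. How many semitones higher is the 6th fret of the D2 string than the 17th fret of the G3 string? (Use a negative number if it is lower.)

-28 semitones

D2 at fret 6 → G#2 (MIDI 44); G3 at fret 17 → C5 (MIDI 72).
44 − 72 = -28, so the two pitches are 28 semitones apart.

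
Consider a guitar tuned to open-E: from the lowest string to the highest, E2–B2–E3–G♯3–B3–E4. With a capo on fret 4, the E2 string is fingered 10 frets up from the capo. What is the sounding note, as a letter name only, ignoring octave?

F♯

The capo raises the open E2 by 4 semitones to G♯2; fretting 10 more gives E2 + 4 + 10 = E2 + 14 semitones, landing on F♯.
(Also written G♭.)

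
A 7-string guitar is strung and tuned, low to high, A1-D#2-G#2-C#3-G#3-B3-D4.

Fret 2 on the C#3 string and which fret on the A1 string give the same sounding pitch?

Fret 2 on C#3 is MIDI 49 + 2 = 51 (D#3). On the A1 string (open MIDI 33), that pitch is 51 − 33 = fret 18.

18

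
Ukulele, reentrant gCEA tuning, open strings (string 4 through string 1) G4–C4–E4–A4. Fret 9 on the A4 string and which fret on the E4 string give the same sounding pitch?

A4 at fret 9 is A4 + 9 semitones = F#5.
The open E4 string is 5 semitones below the open A4, so the same pitch on the E4 string lies at fret 9 + 5 = 14.

14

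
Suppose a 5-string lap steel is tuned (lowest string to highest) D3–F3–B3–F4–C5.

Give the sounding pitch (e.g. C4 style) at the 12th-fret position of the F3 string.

F4

F3 is MIDI 53. Adding 12 gives 65, which is F4.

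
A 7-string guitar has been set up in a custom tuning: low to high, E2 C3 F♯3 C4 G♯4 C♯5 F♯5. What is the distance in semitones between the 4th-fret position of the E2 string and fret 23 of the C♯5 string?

E2 at fret 4 → G♯2 (MIDI 44); C♯5 at fret 23 → C7 (MIDI 96).
44 − 96 = -52, so the two pitches are 52 semitones apart, with C7 the higher.

52 semitones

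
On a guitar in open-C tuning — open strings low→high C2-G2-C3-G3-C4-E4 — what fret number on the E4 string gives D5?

D5 is 10 semitones above the open E4 (E–F–F#–G–…–C–C#–D), so it sits at fret 10.

10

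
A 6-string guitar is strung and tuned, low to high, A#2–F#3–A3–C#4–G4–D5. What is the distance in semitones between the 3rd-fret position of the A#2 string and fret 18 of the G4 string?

A#2 at fret 3 → C#3 (MIDI 49); G4 at fret 18 → C#6 (MIDI 85).
49 − 85 = -36, so the two pitches are 36 semitones apart, with C#6 the higher.

36 semitones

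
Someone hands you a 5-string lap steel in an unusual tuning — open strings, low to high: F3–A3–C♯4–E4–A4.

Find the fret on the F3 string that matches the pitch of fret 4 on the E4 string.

15

E4 at fret 4 is E4 + 4 semitones = G♯4.
The open F3 string is 11 semitones below the open E4, so the same pitch on the F3 string lies at fret 4 + 11 = 15.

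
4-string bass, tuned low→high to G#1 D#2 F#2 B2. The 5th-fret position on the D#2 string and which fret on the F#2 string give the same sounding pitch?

Fret 5 on D#2 is MIDI 39 + 5 = 44 (G#2). On the F#2 string (open MIDI 42), that pitch is 44 − 42 = fret 2.

2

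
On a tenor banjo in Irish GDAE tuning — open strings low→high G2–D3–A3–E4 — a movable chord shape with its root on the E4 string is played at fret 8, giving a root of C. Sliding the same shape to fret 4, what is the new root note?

Moving from fret 8 to fret 4 shifts the root by -4 semitones.
C down 4 semitones is G#.

G#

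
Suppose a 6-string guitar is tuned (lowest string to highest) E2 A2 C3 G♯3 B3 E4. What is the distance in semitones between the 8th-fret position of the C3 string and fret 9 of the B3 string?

C3 at fret 8 → G♯3 (MIDI 56); B3 at fret 9 → G♯4 (MIDI 68).
56 − 68 = -12, so the two pitches are 12 semitones apart, with G♯4 the higher.

12 semitones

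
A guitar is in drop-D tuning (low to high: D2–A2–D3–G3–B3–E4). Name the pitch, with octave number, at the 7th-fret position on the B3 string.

The open B3 string plus 7 semitones: B–C–C#–D–D#–E–F–F#.
The walk passes from B into C once, so the octave number goes from 3 to 4.
(Equivalently spelled G♭4.)

F♯4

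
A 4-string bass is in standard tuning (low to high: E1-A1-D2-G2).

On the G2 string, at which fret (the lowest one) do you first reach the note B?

4

From G2, count semitones up the chromatic scale until reaching B: G–G#–A–A#–B — 4 steps.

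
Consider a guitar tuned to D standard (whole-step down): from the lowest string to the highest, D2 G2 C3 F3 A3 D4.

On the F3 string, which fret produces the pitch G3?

2

G3 is 2 semitones above the open F3 (F–F#–G), so it sits at fret 2.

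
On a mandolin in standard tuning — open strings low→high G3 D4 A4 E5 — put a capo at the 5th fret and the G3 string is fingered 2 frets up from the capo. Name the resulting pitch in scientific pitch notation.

D4

The capo raises the open G3 by 5 semitones to C4; fretting 2 more gives G3 + 5 + 2 = G3 + 7 semitones = D4.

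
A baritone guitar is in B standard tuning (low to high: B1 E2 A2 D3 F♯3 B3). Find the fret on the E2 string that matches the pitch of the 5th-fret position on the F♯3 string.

19

F♯3 at fret 5 is F♯3 + 5 semitones = B3.
The open E2 string is 14 semitones below the open F♯3, so the same pitch on the E2 string lies at fret 5 + 14 = 19.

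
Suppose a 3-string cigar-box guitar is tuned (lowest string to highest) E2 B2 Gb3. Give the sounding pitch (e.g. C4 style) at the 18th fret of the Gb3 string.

Each fret is one semitone, so Gb3 + 18 = C5.

C5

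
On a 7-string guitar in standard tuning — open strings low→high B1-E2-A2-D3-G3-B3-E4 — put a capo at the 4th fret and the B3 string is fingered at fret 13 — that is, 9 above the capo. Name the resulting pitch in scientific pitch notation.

The capo raises the open B3 by 4 semitones to D#4; fretting 9 more gives B3 + 4 + 9 = B3 + 13 semitones = C5.

C5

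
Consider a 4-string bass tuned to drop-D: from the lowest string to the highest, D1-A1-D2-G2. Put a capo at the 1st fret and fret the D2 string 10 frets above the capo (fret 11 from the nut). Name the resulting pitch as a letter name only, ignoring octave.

C#

The capo raises the open D2 by 1 semitone to D#2; fretting 10 more gives D2 + 1 + 10 = D2 + 11 semitones, landing on C#.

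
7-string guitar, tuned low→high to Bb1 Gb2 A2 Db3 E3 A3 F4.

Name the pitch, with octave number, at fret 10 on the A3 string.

G4

The open A3 string plus 10 semitones: A–Bb–B–C–…–F–Gb–G.
The walk passes from B into C once, so the octave number goes from 3 to 4.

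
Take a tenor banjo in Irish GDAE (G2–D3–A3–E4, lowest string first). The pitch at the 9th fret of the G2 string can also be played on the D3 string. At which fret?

2

G2 at fret 9 is G2 + 9 semitones = E3.
The open D3 string is 7 semitones above the open G2, so the same pitch on the D3 string lies at fret 9 − 7 = 2.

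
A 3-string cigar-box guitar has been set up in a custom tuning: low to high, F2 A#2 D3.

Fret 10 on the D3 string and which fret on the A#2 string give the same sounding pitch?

D3 at fret 10 is D3 + 10 semitones = C4.
The open A#2 string is 4 semitones below the open D3, so the same pitch on the A#2 string lies at fret 10 + 4 = 14.

14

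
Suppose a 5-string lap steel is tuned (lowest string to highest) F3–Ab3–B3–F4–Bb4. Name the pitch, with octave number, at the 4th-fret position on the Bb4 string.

Each fret is one semitone, so Bb4 + 4 = D5.

D5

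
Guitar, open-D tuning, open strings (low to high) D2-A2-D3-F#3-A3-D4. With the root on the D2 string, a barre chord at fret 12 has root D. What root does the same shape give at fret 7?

Moving from fret 12 to fret 7 shifts the root by -5 semitones.
D down 5 semitones is A.

A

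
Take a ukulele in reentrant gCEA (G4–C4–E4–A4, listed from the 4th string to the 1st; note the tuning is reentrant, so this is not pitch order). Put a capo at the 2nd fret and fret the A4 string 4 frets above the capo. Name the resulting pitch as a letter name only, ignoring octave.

The capo raises the open A4 by 2 semitones to B4; fretting 4 more gives A4 + 2 + 4 = A4 + 6 semitones, landing on D#.

D#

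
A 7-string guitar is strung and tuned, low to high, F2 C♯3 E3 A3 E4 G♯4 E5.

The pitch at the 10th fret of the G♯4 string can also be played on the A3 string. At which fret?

21

Fret 10 on G♯4 is MIDI 68 + 10 = 78 (F♯5). On the A3 string (open MIDI 57), that pitch is 78 − 57 = fret 21.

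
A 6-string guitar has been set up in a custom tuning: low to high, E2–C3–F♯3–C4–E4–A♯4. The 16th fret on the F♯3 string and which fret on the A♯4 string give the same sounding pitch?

0

Fret 16 on F♯3 is MIDI 54 + 16 = 70 (A♯4). On the A♯4 string (open MIDI 70), that pitch is 70 − 70 = fret 0.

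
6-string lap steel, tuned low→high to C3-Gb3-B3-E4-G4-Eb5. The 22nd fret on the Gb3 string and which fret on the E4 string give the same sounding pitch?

Gb3 at fret 22 is Gb3 + 22 semitones = E5.
The open E4 string is 10 semitones above the open Gb3, so the same pitch on the E4 string lies at fret 22 − 10 = 12.

12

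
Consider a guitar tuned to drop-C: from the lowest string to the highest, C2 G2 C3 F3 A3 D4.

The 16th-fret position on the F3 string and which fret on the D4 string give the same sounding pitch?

F3 at fret 16 is F3 + 16 semitones = A4.
The open D4 string is 9 semitones above the open F3, so the same pitch on the D4 string lies at fret 16 − 9 = 7.

7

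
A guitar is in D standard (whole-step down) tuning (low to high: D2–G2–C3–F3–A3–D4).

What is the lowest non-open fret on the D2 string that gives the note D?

From D2, count semitones up the chromatic scale until reaching D: D–D#–E–F–…–C–C#–D — 12 steps.

12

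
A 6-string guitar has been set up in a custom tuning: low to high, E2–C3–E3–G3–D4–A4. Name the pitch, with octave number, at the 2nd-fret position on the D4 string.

E4

Each fret is one semitone, so D4 + 2 = E4.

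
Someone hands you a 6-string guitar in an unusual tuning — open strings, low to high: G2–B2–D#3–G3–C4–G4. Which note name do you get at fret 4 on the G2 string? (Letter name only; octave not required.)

The open G2 string plus 4 semitones: G–G#–A–A#–B.

B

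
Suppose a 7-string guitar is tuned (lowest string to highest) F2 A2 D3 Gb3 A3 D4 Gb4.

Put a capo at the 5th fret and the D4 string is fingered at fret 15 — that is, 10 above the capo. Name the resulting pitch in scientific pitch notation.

The capo raises the open D4 by 5 semitones to G4; fretting 10 more gives D4 + 5 + 10 = D4 + 15 semitones = F5.

F5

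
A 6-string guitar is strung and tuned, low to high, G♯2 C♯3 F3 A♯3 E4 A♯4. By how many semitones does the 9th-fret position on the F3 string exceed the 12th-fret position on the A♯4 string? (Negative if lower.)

F3 at fret 9 → D4 (MIDI 62); A♯4 at fret 12 → A♯5 (MIDI 82).
62 − 82 = -20, so the two pitches are 20 semitones apart.

-20 semitones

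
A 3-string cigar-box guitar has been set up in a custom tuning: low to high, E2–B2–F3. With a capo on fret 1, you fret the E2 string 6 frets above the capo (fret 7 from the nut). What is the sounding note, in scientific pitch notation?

The capo raises the open E2 by 1 semitone to F2; fretting 6 more gives E2 + 1 + 6 = E2 + 7 semitones = B2.

B2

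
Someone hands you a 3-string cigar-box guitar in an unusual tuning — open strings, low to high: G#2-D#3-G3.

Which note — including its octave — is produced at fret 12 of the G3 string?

Each fret is one semitone, so G3 + 12 = G4.

G4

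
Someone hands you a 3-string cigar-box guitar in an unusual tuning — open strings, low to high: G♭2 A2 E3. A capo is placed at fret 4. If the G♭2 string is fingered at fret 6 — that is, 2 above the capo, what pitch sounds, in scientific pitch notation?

The capo raises the open G♭2 by 4 semitones to B♭2; fretting 2 more gives G♭2 + 4 + 2 = G♭2 + 6 semitones = C3.

C3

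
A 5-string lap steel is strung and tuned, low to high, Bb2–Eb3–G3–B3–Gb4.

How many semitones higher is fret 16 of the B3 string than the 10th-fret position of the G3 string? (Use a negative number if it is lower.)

B3 at fret 16 → Eb5 (MIDI 75); G3 at fret 10 → F4 (MIDI 65).
75 − 65 = 10, so the two pitches are 10 semitones apart.

10 semitones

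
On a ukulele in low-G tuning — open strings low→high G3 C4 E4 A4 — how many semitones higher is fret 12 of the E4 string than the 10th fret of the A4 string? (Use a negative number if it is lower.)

-3 semitones

E4 at fret 12 → E5 (MIDI 76); A4 at fret 10 → G5 (MIDI 79).
76 − 79 = -3, so the two pitches are 3 semitones apart.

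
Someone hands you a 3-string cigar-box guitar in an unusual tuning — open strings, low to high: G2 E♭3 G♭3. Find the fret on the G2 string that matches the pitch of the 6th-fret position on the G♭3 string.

G♭3 at fret 6 is G♭3 + 6 semitones = C4.
The open G2 string is 11 semitones below the open G♭3, so the same pitch on the G2 string lies at fret 6 + 11 = 17.

17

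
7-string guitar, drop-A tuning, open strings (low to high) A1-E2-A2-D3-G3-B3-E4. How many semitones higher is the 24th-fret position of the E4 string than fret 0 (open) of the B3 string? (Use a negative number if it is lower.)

29 semitones

E4 at fret 24 → E6 (MIDI 88); B3 at fret 0 → B3 (MIDI 59).
88 − 59 = 29, so the two pitches are 29 semitones apart.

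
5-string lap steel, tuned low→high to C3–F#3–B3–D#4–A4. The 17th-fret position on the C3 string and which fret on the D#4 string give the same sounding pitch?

2

C3 at fret 17 is C3 + 17 semitones = F4.
The open D#4 string is 15 semitones above the open C3, so the same pitch on the D#4 string lies at fret 17 − 15 = 2.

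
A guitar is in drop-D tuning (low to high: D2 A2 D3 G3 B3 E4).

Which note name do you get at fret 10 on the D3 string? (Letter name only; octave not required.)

C

D3 is MIDI 50. Adding 10 gives 60; 60 mod 12 = 0, i.e. C.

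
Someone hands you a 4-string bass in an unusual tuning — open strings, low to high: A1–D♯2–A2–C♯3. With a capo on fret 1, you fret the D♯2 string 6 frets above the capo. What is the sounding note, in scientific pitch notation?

A♯2

The capo raises the open D♯2 by 1 semitone to E2; fretting 6 more gives D♯2 + 1 + 6 = D♯2 + 7 semitones = A♯2.
(Also written B♭.)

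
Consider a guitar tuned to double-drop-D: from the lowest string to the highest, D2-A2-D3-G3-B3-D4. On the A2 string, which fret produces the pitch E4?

19

E4 is 19 semitones above the open A2 (A–A#–B–C–…–D–D#–E), so it sits at fret 19.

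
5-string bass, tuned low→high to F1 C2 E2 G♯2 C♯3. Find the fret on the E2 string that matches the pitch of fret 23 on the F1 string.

F1 at fret 23 is F1 + 23 semitones = E3.
The open E2 string is 11 semitones above the open F1, so the same pitch on the E2 string lies at fret 23 − 11 = 12.

12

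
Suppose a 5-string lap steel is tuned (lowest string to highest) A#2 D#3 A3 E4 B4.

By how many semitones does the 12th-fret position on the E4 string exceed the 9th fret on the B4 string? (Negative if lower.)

-4 semitones

E4 at fret 12 → E5 (MIDI 76); B4 at fret 9 → G#5 (MIDI 80).
76 − 80 = -4, so the two pitches are 4 semitones apart.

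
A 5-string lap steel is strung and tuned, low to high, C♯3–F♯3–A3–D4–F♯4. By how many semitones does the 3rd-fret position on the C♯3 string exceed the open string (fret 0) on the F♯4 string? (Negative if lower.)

-14 semitones

C♯3 at fret 3 → E3 (MIDI 52); F♯4 at fret 0 → F♯4 (MIDI 66).
52 − 66 = -14, so the two pitches are 14 semitones apart.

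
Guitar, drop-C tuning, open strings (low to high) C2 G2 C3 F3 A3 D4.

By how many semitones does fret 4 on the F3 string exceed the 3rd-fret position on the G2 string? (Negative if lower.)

11 semitones

F3 at fret 4 → A3 (MIDI 57); G2 at fret 3 → A#2 (MIDI 46).
57 − 46 = 11, so the two pitches are 11 semitones apart.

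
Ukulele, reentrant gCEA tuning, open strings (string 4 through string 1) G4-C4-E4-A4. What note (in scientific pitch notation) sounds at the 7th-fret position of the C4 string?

The open C4 string plus 7 semitones: C–C#–D–D#–E–F–F#–G.
No B→C boundary is crossed, so the octave stays at 4.

G4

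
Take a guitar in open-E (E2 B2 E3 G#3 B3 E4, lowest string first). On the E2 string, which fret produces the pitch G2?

3

G2 is 3 semitones above the open E2 (E–F–F#–G), so it sits at fret 3.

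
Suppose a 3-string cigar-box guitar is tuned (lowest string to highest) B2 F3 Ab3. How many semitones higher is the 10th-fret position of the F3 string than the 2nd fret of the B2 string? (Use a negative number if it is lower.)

14 semitones

F3 at fret 10 → Eb4 (MIDI 63); B2 at fret 2 → Db3 (MIDI 49).
63 − 49 = 14, so the two pitches are 14 semitones apart.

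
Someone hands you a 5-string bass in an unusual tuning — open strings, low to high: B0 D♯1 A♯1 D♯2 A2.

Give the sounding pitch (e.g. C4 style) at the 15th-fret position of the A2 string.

Each fret is one semitone, so A2 + 15 = C4.

C4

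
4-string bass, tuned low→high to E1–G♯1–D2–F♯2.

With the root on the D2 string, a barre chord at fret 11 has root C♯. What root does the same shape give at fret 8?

Moving from fret 11 to fret 8 shifts the root by -3 semitones.
C♯ down 3 semitones is A♯.

A♯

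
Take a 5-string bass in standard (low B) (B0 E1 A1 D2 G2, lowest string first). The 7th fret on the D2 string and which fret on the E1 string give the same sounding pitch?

D2 at fret 7 is D2 + 7 semitones = A2.
The open E1 string is 10 semitones below the open D2, so the same pitch on the E1 string lies at fret 7 + 10 = 17.

17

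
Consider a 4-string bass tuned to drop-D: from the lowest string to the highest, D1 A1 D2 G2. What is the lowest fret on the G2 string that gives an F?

From G2, count semitones up the chromatic scale until reaching F: G–G#–A–A#–…–D#–E–F — 10 steps.

10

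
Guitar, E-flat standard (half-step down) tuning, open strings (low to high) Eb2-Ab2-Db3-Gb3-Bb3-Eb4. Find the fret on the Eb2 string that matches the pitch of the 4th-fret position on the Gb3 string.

19

Fret 4 on Gb3 is MIDI 54 + 4 = 58 (Bb3). On the Eb2 string (open MIDI 39), that pitch is 58 − 39 = fret 19.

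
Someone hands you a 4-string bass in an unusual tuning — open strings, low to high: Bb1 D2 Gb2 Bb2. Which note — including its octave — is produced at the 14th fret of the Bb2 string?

C4

Bb2 is MIDI 46. Adding 14 gives 60, which is C4.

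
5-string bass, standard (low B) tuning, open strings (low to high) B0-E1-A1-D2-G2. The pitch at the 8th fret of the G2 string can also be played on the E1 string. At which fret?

Fret 8 on G2 is MIDI 43 + 8 = 51 (D#3). On the E1 string (open MIDI 28), that pitch is 51 − 28 = fret 23.

23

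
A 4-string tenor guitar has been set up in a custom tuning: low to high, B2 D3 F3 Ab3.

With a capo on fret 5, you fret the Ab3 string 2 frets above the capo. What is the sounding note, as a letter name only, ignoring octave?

Eb

The capo raises the open Ab3 by 5 semitones to Db4; fretting 2 more gives Ab3 + 5 + 2 = Ab3 + 7 semitones, landing on Eb.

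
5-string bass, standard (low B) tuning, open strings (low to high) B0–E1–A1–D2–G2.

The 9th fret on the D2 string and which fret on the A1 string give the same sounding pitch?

14

D2 at fret 9 is D2 + 9 semitones = B2.
The open A1 string is 5 semitones below the open D2, so the same pitch on the A1 string lies at fret 9 + 5 = 14.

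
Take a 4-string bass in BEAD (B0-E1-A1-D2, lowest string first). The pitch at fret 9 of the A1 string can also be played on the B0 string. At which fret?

19

A1 at fret 9 is A1 + 9 semitones = F#2.
The open B0 string is 10 semitones below the open A1, so the same pitch on the B0 string lies at fret 9 + 10 = 19.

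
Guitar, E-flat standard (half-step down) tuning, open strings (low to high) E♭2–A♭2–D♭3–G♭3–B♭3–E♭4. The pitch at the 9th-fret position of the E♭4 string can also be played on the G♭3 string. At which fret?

18

E♭4 at fret 9 is E♭4 + 9 semitones = C5.
The open G♭3 string is 9 semitones below the open E♭4, so the same pitch on the G♭3 string lies at fret 9 + 9 = 18.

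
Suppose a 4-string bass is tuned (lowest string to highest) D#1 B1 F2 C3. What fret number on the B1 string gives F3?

F3 is 18 semitones above the open B1 (B–C–C#–D–…–D#–E–F), so it sits at fret 18.

18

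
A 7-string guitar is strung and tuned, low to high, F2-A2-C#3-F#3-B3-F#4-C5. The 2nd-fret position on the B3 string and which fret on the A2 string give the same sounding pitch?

16

B3 at fret 2 is B3 + 2 semitones = C#4.
The open A2 string is 14 semitones below the open B3, so the same pitch on the A2 string lies at fret 2 + 14 = 16.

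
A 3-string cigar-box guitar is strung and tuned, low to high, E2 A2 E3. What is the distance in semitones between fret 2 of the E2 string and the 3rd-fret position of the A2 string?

6 semitones

E2 at fret 2 → G♭2 (MIDI 42); A2 at fret 3 → C3 (MIDI 48).
42 − 48 = -6, so the two pitches are 6 semitones apart, with C3 the higher.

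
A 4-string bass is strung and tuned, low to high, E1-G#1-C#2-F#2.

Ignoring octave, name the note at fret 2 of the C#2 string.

D#

C#2 is MIDI 37. Adding 2 gives 39; 39 mod 12 = 3, i.e. D#.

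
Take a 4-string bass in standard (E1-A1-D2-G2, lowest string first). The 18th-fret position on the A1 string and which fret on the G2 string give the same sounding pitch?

8

A1 at fret 18 is A1 + 18 semitones = D#3.
The open G2 string is 10 semitones above the open A1, so the same pitch on the G2 string lies at fret 18 − 10 = 8.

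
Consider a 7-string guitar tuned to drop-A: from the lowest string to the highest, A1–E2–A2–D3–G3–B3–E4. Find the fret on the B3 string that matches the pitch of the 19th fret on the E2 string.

0

Fret 19 on E2 is MIDI 40 + 19 = 59 (B3). On the B3 string (open MIDI 59), that pitch is 59 − 59 = fret 0.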